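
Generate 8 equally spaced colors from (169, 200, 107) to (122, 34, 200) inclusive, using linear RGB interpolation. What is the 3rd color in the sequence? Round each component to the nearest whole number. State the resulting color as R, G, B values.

With 8 swatches and endpoints inclusive, swatch 3 sits at t = (3 − 1)/(8 − 1) = 2/7 ≈ 0.2857.
R = 169 + 0.2857 × (122 − 169) = 155.572 → 156
G = 200 + 0.2857 × (34 − 200) = 152.574 → 153
B = 107 + 0.2857 × (200 − 107) = 133.57 → 134

(156, 153, 134)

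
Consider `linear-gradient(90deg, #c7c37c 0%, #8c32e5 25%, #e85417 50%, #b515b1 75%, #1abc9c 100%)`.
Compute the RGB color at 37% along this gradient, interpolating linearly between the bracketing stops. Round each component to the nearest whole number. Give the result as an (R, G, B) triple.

37% lies between the 25% and 50% stops, so the local fraction is t = (37 − 25)/(50 − 25) = 12/25 ≈ 0.48.
#8c32e5 → (140, 50, 229); #e85417 → (232, 84, 23).
R = 140 + 0.48 × (232 − 140) = 184.16 → 184
G = 50 + 0.48 × (84 − 50) = 66.32 → 66
B = 229 + 0.48 × (23 − 229) = 130.12 → 130

(184, 66, 130)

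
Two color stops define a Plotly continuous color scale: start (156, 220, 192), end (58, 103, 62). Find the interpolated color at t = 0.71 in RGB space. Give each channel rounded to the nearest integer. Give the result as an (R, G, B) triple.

R = 156 + 0.71 × (58 − 156) = 156 + 0.71 × -98 = 86.42 → 86
G = 220 + 0.71 × (103 − 220) = 220 + 0.71 × -117 = 136.93 → 137
B = 192 + 0.71 × (62 − 192) = 192 + 0.71 × -130 = 99.7 → 100

(86, 137, 100)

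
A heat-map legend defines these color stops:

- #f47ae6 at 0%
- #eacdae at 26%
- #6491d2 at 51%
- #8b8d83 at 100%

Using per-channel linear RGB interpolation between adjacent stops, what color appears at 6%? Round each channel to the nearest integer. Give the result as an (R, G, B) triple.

6% lies between the 0% and 26% stops, so the local fraction is t = (6 − 0)/(26 − 0) = 6/26 ≈ 0.2308.
#f47ae6 → (244, 122, 230); #eacdae → (234, 205, 174).
R = 244 + 0.2308 × (234 − 244) = 241.692 → 242
G = 122 + 0.2308 × (205 − 122) = 141.156 → 141
B = 230 + 0.2308 × (174 − 230) = 217.075 → 217

(242, 141, 217)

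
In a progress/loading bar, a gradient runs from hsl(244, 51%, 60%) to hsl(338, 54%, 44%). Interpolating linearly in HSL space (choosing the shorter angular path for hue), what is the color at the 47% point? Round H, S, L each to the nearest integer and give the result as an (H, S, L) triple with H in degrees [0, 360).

Hue arc: Δh = 338 − 244 = 94° (|Δh| ≤ 180, already the shorter path).
H = 244 + 0.47 × (94) = 288.18 → 288°
S = 51 + 0.47 × (54 − 51) = 52.41 → 52%
L = 60 + 0.47 × (44 − 60) = 52.48 → 52%

(288, 52, 52)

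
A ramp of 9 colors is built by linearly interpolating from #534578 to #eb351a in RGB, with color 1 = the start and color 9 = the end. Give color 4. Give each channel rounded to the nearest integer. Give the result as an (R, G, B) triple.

(140, 63, 85)

With 9 swatches and endpoints inclusive, swatch 4 sits at t = (4 − 1)/(9 − 1) = 3/8 ≈ 0.375.
#534578 → (83, 69, 120); #eb351a → (235, 53, 26).
R = 83 + 0.375 × (235 − 83) = 140 → 140
G = 69 + 0.375 × (53 − 69) = 63 → 63
B = 120 + 0.375 × (26 − 120) = 84.75 → 85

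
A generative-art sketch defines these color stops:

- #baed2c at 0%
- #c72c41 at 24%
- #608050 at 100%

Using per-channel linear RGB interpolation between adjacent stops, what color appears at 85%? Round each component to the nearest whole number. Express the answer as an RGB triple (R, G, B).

(116, 111, 77)

85% lies between the 24% and 100% stops, so the local fraction is t = (85 − 24)/(100 − 24) = 61/76 ≈ 0.8026.
#c72c41 → (199, 44, 65); #608050 → (96, 128, 80).
R = 199 + 0.8026 × (96 − 199) = 116.332 → 116
G = 44 + 0.8026 × (128 − 44) = 111.418 → 111
B = 65 + 0.8026 × (80 − 65) = 77.039 → 77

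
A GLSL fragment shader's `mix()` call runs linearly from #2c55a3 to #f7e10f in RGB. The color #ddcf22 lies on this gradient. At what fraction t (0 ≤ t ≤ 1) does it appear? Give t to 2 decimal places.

0.87

Invert the lerp on the R channel (largest span, 203): t = (221 − 44) / (247 − 44) = 177/203 = 0.87192.
Check on G: (207 − 85)/(225 − 85) = 0.8714 ✓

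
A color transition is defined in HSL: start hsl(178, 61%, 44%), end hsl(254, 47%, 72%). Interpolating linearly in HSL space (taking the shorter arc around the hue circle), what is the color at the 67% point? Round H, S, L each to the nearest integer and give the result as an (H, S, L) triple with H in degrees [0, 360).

Hue arc: Δh = 254 − 178 = 76° (|Δh| ≤ 180, already the shorter path).
H = 178 + 0.67 × (76) = 228.92 → 229°
S = 61 + 0.67 × (47 − 61) = 51.62 → 52%
L = 44 + 0.67 × (72 − 44) = 62.76 → 63%

(229, 52, 63)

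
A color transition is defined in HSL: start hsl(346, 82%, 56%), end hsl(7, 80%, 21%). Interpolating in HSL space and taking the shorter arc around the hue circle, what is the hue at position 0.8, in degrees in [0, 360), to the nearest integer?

Hue: 7 − 346 = -339°, but |-339| > 180 so the shorter arc goes the other way: Δh = -339 + 360 = 21°.
H = 346 + 0.8 × (21) = 362.8 → 363 → 363 mod 360 = 3°

3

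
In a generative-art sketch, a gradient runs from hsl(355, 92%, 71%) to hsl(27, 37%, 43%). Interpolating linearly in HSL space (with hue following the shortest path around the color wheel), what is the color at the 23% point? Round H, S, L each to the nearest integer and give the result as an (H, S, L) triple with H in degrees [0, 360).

Hue: 27 − 355 = -328°, but |-328| > 180 so the shorter arc goes the other way: Δh = -328 + 360 = 32°.
H = 355 + 0.23 × (32) = 362.36 → 362 → 362 mod 360 = 2°
S = 92 + 0.23 × (37 − 92) = 79.35 → 79%
L = 71 + 0.23 × (43 − 71) = 64.56 → 65%

(2, 79, 65)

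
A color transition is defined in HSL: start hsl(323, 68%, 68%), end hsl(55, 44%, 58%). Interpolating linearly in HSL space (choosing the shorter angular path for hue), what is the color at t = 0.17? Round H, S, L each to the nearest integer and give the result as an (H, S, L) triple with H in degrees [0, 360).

Hue: 55 − 323 = -268°, but |-268| > 180 so the shorter arc goes the other way: Δh = -268 + 360 = 92°.
H = 323 + 0.17 × (92) = 338.64 → 339°
S = 68 + 0.17 × (44 − 68) = 63.92 → 64%
L = 68 + 0.17 × (58 − 68) = 66.3 → 66%

(339, 64, 66)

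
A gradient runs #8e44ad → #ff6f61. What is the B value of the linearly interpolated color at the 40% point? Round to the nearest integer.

143

B₁ = 173 (from #8e44ad), B₂ = 97 (from #ff6f61).
B = 173 + 0.4 × (97 − 173) = 142.6 → 143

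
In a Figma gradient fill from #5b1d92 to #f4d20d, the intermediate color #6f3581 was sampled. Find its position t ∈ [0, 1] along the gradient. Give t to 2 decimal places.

Invert the lerp on the G channel (largest span, 181): t = (53 − 29) / (210 − 29) = 24/181 = 0.1326.
Check on R: (111 − 91)/(244 − 91) = 0.1307 ✓

0.13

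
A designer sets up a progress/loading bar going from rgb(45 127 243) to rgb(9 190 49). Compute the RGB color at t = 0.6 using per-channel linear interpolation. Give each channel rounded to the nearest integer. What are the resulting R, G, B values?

(23, 165, 127)

R = 45 + 0.6 × (9 − 45) = 45 + 0.6 × -36 = 23.4 → 23
G = 127 + 0.6 × (190 − 127) = 127 + 0.6 × 63 = 164.8 → 165
B = 243 + 0.6 × (49 − 243) = 243 + 0.6 × -194 = 126.6 → 127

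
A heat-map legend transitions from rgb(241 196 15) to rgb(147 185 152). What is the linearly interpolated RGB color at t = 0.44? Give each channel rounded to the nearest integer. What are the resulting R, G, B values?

(200, 191, 75)

R = 241 + 0.44 × (147 − 241) = 241 + 0.44 × -94 = 199.64 → 200
G = 196 + 0.44 × (185 − 196) = 196 + 0.44 × -11 = 191.16 → 191
B = 15 + 0.44 × (152 − 15) = 15 + 0.44 × 137 = 75.28 → 75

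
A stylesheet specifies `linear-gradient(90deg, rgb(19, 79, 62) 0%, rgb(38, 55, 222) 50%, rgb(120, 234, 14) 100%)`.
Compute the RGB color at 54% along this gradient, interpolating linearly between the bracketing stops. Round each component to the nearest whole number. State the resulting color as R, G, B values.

54% lies between the 50% and 100% stops, so the local fraction is t = (54 − 50)/(100 − 50) = 4/50 ≈ 0.08.
R = 38 + 0.08 × (120 − 38) = 44.56 → 45
G = 55 + 0.08 × (234 − 55) = 69.32 → 69
B = 222 + 0.08 × (14 − 222) = 205.36 → 205

(45, 69, 205)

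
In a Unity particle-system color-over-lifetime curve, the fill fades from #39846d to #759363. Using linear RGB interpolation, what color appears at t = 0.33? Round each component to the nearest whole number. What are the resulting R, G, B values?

(77, 137, 106)

#39846d → (57, 132, 109); #759363 → (117, 147, 99).
R = 57 + 0.33 × (117 − 57) = 57 + 0.33 × 60 = 76.8 → 77
G = 132 + 0.33 × (147 − 132) = 132 + 0.33 × 15 = 136.95 → 137
B = 109 + 0.33 × (99 − 109) = 109 + 0.33 × -10 = 105.7 → 106
So the blended color is (77, 137, 106), about #4d896a.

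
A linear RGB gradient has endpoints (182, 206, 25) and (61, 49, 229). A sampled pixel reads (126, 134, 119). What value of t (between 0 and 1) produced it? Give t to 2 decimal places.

0.46

Invert the lerp on the B channel (largest span, 204): t = (119 − 25) / (229 − 25) = 94/204 = 0.46078.
Check on R: (126 − 182)/(61 − 182) = 0.4628 ✓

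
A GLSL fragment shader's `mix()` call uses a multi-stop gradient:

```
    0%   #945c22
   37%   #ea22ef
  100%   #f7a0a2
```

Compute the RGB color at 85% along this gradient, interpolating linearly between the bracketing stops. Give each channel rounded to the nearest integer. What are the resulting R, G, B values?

85% lies between the 37% and 100% stops, so the local fraction is t = (85 − 37)/(100 − 37) = 48/63 ≈ 0.7619.
#ea22ef → (234, 34, 239); #f7a0a2 → (247, 160, 162).
R = 234 + 0.7619 × (247 − 234) = 243.905 → 244
G = 34 + 0.7619 × (160 − 34) = 129.999 → 130
B = 239 + 0.7619 × (162 − 239) = 180.334 → 180

(244, 130, 180)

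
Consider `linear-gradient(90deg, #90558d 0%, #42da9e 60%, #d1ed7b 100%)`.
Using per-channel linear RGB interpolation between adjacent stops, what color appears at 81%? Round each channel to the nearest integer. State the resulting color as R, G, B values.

(141, 228, 140)

81% lies between the 60% and 100% stops, so the local fraction is t = (81 − 60)/(100 − 60) = 21/40 ≈ 0.525.
#42da9e → (66, 218, 158); #d1ed7b → (209, 237, 123).
R = 66 + 0.525 × (209 − 66) = 141.075 → 141
G = 218 + 0.525 × (237 − 218) = 227.975 → 228
B = 158 + 0.525 × (123 − 158) = 139.625 → 140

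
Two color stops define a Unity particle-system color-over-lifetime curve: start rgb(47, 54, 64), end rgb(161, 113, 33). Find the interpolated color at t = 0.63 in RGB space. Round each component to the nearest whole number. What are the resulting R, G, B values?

(119, 91, 44)

R = 47 + 0.63 × (161 − 47) = 47 + 0.63 × 114 = 118.82 → 119
G = 54 + 0.63 × (113 − 54) = 54 + 0.63 × 59 = 91.17 → 91
B = 64 + 0.63 × (33 − 64) = 64 + 0.63 × -31 = 44.47 → 44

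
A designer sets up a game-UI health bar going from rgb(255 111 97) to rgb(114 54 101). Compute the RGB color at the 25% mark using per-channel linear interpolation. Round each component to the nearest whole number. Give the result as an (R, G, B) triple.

(220, 97, 98)

25% corresponds to t = 0.25.
R = 255 + 0.25 × (114 − 255) = 255 + 0.25 × -141 = 219.75 → 220
G = 111 + 0.25 × (54 − 111) = 111 + 0.25 × -57 = 96.75 → 97
B = 97 + 0.25 × (101 − 97) = 97 + 0.25 × 4 = 98 → 98
So the blended color is (220, 97, 98), about #dc6162.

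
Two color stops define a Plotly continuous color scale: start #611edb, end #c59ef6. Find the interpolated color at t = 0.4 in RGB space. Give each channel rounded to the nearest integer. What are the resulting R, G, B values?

#611edb → (97, 30, 219); #c59ef6 → (197, 158, 246).
R = 97 + 0.4 × (197 − 97) = 97 + 0.4 × 100 = 137 → 137
G = 30 + 0.4 × (158 − 30) = 30 + 0.4 × 128 = 81.2 → 81
B = 219 + 0.4 × (246 − 219) = 219 + 0.4 × 27 = 229.8 → 230

(137, 81, 230)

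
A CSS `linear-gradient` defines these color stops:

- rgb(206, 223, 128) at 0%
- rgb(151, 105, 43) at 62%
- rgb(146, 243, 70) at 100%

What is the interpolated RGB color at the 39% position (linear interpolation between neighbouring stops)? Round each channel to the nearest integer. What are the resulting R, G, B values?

(171, 149, 75)

39% lies between the 0% and 62% stops, so the local fraction is t = (39 − 0)/(62 − 0) = 39/62 ≈ 0.629.
R = 206 + 0.629 × (151 − 206) = 171.405 → 171
G = 223 + 0.629 × (105 − 223) = 148.778 → 149
B = 128 + 0.629 × (43 − 128) = 74.535 → 75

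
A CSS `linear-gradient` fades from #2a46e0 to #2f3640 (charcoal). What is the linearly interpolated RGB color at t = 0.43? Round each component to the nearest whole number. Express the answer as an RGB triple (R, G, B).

(44, 63, 155)

#2a46e0 → (42, 70, 224); #2f3640 → (47, 54, 64).
R = 42 + 0.43 × (47 − 42) = 42 + 0.43 × 5 = 44.15 → 44
G = 70 + 0.43 × (54 − 70) = 70 + 0.43 × -16 = 63.12 → 63
B = 224 + 0.43 × (64 − 224) = 224 + 0.43 × -160 = 155.2 → 155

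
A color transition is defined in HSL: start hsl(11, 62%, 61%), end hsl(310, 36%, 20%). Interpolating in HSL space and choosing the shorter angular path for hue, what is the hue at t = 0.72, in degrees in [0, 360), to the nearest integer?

Hue: 310 − 11 = 299°, but |299| > 180 so the shorter arc goes the other way: Δh = 299 − 360 = -61°.
H = 11 + 0.72 × (-61) = -32.92 → -33 → -33 mod 360 = 327°

327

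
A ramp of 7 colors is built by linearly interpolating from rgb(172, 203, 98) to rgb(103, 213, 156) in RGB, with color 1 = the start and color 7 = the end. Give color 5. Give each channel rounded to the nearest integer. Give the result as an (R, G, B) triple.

With 7 swatches and endpoints inclusive, swatch 5 sits at t = (5 − 1)/(7 − 1) = 4/6 ≈ 0.6667.
R = 172 + 0.6667 × (103 − 172) = 125.998 → 126
G = 203 + 0.6667 × (213 − 203) = 209.667 → 210
B = 98 + 0.6667 × (156 − 98) = 136.669 → 137

(126, 210, 137)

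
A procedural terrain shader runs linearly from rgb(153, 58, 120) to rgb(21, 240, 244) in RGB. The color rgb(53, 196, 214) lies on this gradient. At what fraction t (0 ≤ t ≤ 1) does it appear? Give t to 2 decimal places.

0.76

Invert the lerp on the G channel (largest span, 182): t = (196 − 58) / (240 − 58) = 138/182 = 0.75824.
Check on R: (53 − 153)/(21 − 153) = 0.7576 ✓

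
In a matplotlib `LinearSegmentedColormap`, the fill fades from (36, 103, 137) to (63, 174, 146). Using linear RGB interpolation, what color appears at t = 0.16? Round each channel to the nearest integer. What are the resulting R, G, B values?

R = 36 + 0.16 × (63 − 36) = 36 + 0.16 × 27 = 40.32 → 40
G = 103 + 0.16 × (174 − 103) = 103 + 0.16 × 71 = 114.36 → 114
B = 137 + 0.16 × (146 − 137) = 137 + 0.16 × 9 = 138.44 → 138
So the blended color is (40, 114, 138), about #28728a.

(40, 114, 138)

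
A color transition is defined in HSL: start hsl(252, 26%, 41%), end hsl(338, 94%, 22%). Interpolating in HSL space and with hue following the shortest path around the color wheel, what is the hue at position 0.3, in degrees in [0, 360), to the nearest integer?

278

Hue arc: Δh = 338 − 252 = 86° (|Δh| ≤ 180, already the shorter path).
H = 252 + 0.3 × (86) = 277.8 → 278°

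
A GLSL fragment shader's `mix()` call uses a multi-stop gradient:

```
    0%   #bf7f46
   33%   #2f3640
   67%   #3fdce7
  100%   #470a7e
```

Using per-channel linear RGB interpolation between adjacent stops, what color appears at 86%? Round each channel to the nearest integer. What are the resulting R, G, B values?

86% lies between the 67% and 100% stops, so the local fraction is t = (86 − 67)/(100 − 67) = 19/33 ≈ 0.5758.
#3fdce7 → (63, 220, 231); #470a7e → (71, 10, 126).
R = 63 + 0.5758 × (71 − 63) = 67.606 → 68
G = 220 + 0.5758 × (10 − 220) = 99.082 → 99
B = 231 + 0.5758 × (126 − 231) = 170.541 → 171

(68, 99, 171)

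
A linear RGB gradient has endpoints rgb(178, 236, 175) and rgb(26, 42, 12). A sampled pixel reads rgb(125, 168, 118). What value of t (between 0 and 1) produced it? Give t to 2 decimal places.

0.35

Invert the lerp on the G channel (largest span, 194): t = (168 − 236) / (42 − 236) = -68/-194 = 0.35052.
Check on R: (125 − 178)/(26 − 178) = 0.3487 ✓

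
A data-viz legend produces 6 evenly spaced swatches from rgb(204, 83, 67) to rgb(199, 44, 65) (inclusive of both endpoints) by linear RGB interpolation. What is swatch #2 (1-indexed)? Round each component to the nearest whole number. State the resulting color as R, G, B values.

(203, 75, 67)

With 6 swatches and endpoints inclusive, swatch 2 sits at t = (2 − 1)/(6 − 1) = 1/5 ≈ 0.2.
R = 204 + 0.2 × (199 − 204) = 203 → 203
G = 83 + 0.2 × (44 − 83) = 75.2 → 75
B = 67 + 0.2 × (65 − 67) = 66.6 → 67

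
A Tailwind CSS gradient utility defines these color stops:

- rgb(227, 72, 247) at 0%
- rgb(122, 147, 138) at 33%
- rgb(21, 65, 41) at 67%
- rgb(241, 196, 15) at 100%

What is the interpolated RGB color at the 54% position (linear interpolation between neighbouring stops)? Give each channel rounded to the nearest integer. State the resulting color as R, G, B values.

54% lies between the 33% and 67% stops, so the local fraction is t = (54 − 33)/(67 − 33) = 21/34 ≈ 0.6176.
R = 122 + 0.6176 × (21 − 122) = 59.622 → 60
G = 147 + 0.6176 × (65 − 147) = 96.357 → 96
B = 138 + 0.6176 × (41 − 138) = 78.093 → 78

(60, 96, 78)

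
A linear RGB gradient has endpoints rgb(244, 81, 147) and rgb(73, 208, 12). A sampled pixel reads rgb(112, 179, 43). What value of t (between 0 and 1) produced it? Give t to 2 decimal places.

Invert the lerp on the R channel (largest span, 171): t = (112 − 244) / (73 − 244) = -132/-171 = 0.77193.
Check on G: (179 − 81)/(208 − 81) = 0.7717 ✓

0.77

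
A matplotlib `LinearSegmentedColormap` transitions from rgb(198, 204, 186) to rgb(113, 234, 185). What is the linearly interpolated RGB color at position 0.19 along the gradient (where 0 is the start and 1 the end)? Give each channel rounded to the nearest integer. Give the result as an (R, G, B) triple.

(182, 210, 186)

R = 198 + 0.19 × (113 − 198) = 198 + 0.19 × -85 = 181.85 → 182
G = 204 + 0.19 × (234 − 204) = 204 + 0.19 × 30 = 209.7 → 210
B = 186 + 0.19 × (185 − 186) = 186 + 0.19 × -1 = 185.81 → 186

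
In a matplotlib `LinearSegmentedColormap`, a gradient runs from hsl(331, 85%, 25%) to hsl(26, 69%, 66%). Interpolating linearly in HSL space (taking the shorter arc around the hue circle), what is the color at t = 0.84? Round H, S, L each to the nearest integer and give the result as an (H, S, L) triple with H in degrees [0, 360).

(17, 72, 59)

Hue: 26 − 331 = -305°, but |-305| > 180 so the shorter arc goes the other way: Δh = -305 + 360 = 55°.
H = 331 + 0.84 × (55) = 377.2 → 377 → 377 mod 360 = 17°
S = 85 + 0.84 × (69 − 85) = 71.56 → 72%
L = 25 + 0.84 × (66 − 25) = 59.44 → 59%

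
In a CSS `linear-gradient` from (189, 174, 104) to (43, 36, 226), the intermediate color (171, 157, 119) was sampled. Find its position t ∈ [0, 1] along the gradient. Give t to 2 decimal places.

Invert the lerp on the R channel (largest span, 146): t = (171 − 189) / (43 − 189) = -18/-146 = 0.12329.
Check on G: (157 − 174)/(36 − 174) = 0.1232 ✓

0.12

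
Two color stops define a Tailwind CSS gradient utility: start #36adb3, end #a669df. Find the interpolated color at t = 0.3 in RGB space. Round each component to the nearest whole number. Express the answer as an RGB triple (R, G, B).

#36adb3 → (54, 173, 179); #a669df → (166, 105, 223).
R = 54 + 0.3 × (166 − 54) = 54 + 0.3 × 112 = 87.6 → 88
G = 173 + 0.3 × (105 − 173) = 173 + 0.3 × -68 = 152.6 → 153
B = 179 + 0.3 × (223 − 179) = 179 + 0.3 × 44 = 192.2 → 192

(88, 153, 192)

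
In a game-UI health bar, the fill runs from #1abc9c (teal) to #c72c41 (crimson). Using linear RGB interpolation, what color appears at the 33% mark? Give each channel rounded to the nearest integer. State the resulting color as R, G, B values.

(83, 140, 126)

#1abc9c → (26, 188, 156); #c72c41 → (199, 44, 65).
33% corresponds to t = 0.33.
R = 26 + 0.33 × (199 − 26) = 26 + 0.33 × 173 = 83.09 → 83
G = 188 + 0.33 × (44 − 188) = 188 + 0.33 × -144 = 140.48 → 140
B = 156 + 0.33 × (65 − 156) = 156 + 0.33 × -91 = 125.97 → 126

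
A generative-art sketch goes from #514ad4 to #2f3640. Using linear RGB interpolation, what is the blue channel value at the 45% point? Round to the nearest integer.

145

B₁ = 212 (from #514ad4), B₂ = 64 (from #2f3640).
B = 212 + 0.45 × (64 − 212) = 145.4 → 145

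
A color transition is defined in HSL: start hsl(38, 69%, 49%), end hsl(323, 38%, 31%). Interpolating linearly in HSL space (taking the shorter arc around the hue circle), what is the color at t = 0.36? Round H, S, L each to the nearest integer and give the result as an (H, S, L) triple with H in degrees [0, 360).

Hue: 323 − 38 = 285°, but |285| > 180 so the shorter arc goes the other way: Δh = 285 − 360 = -75°.
H = 38 + 0.36 × (-75) = 11 → 11°
S = 69 + 0.36 × (38 − 69) = 57.84 → 58%
L = 49 + 0.36 × (31 − 49) = 42.52 → 43%

(11, 58, 43)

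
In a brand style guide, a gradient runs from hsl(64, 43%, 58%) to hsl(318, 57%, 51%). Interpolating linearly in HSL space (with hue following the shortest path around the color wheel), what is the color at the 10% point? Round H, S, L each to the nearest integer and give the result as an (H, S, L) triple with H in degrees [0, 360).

(53, 44, 57)

Hue: 318 − 64 = 254°, but |254| > 180 so the shorter arc goes the other way: Δh = 254 − 360 = -106°.
H = 64 + 0.1 × (-106) = 53.4 → 53°
S = 43 + 0.1 × (57 − 43) = 44.4 → 44%
L = 58 + 0.1 × (51 − 58) = 57.3 → 57%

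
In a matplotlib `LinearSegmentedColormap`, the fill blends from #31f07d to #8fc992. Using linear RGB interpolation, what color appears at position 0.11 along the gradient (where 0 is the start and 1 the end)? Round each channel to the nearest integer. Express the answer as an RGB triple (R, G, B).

(59, 236, 127)

#31f07d → (49, 240, 125); #8fc992 → (143, 201, 146).
R = 49 + 0.11 × (143 − 49) = 49 + 0.11 × 94 = 59.34 → 59
G = 240 + 0.11 × (201 − 240) = 240 + 0.11 × -39 = 235.71 → 236
B = 125 + 0.11 × (146 − 125) = 125 + 0.11 × 21 = 127.31 → 127
So the blended color is (59, 236, 127), about #3bec7f.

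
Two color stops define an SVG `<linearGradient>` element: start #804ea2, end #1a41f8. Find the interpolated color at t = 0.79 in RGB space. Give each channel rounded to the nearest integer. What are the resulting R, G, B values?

#804ea2 → (128, 78, 162); #1a41f8 → (26, 65, 248).
R = 128 + 0.79 × (26 − 128) = 128 + 0.79 × -102 = 47.42 → 47
G = 78 + 0.79 × (65 − 78) = 78 + 0.79 × -13 = 67.73 → 68
B = 162 + 0.79 × (248 − 162) = 162 + 0.79 × 86 = 229.94 → 230
So the blended color is (47, 68, 230), about #2f44e6.

(47, 68, 230)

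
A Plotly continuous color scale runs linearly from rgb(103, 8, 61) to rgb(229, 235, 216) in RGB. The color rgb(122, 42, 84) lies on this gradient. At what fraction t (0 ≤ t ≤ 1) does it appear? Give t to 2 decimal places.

Invert the lerp on the G channel (largest span, 227): t = (42 − 8) / (235 − 8) = 34/227 = 0.14978.
Check on R: (122 − 103)/(229 − 103) = 0.1508 ✓

0.15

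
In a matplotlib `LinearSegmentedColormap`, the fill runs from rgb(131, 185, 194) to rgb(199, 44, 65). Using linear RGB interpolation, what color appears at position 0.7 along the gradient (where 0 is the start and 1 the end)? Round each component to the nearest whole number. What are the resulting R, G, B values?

R = 131 + 0.7 × (199 − 131) = 131 + 0.7 × 68 = 178.6 → 179
G = 185 + 0.7 × (44 − 185) = 185 + 0.7 × -141 = 86.3 → 86
B = 194 + 0.7 × (65 − 194) = 194 + 0.7 × -129 = 103.7 → 104

(179, 86, 104)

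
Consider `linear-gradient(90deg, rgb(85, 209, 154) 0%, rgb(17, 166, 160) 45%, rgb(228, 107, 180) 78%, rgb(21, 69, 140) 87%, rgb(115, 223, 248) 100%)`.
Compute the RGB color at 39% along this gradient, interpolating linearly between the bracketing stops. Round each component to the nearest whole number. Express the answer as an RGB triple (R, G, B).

39% lies between the 0% and 45% stops, so the local fraction is t = (39 − 0)/(45 − 0) = 39/45 ≈ 0.8667.
R = 85 + 0.8667 × (17 − 85) = 26.064 → 26
G = 209 + 0.8667 × (166 − 209) = 171.732 → 172
B = 154 + 0.8667 × (160 − 154) = 159.2 → 159

(26, 172, 159)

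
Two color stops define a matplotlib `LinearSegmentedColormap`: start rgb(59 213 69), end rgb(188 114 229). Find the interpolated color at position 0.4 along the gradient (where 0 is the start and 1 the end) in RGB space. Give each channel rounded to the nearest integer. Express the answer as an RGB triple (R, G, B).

(111, 173, 133)

R = 59 + 0.4 × (188 − 59) = 59 + 0.4 × 129 = 110.6 → 111
G = 213 + 0.4 × (114 − 213) = 213 + 0.4 × -99 = 173.4 → 173
B = 69 + 0.4 × (229 − 69) = 69 + 0.4 × 160 = 133 → 133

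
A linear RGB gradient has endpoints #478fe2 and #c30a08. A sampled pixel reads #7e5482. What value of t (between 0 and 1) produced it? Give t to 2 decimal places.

0.44

Invert the lerp on the B channel (largest span, 218): t = (130 − 226) / (8 − 226) = -96/-218 = 0.44037.
Check on R: (126 − 71)/(195 − 71) = 0.4435 ✓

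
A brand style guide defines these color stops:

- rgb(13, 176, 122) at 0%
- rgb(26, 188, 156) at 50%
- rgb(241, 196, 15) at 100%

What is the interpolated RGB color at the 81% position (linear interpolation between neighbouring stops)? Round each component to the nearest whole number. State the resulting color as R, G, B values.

(159, 193, 69)

81% lies between the 50% and 100% stops, so the local fraction is t = (81 − 50)/(100 − 50) = 31/50 ≈ 0.62.
R = 26 + 0.62 × (241 − 26) = 159.3 → 159
G = 188 + 0.62 × (196 − 188) = 192.96 → 193
B = 156 + 0.62 × (15 − 156) = 68.58 → 69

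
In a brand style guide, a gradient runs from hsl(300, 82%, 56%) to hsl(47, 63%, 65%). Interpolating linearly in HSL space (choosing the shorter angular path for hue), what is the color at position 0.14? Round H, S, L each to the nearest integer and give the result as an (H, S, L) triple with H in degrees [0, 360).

Hue: 47 − 300 = -253°, but |-253| > 180 so the shorter arc goes the other way: Δh = -253 + 360 = 107°.
H = 300 + 0.14 × (107) = 314.98 → 315°
S = 82 + 0.14 × (63 − 82) = 79.34 → 79%
L = 56 + 0.14 × (65 − 56) = 57.26 → 57%

(315, 79, 57)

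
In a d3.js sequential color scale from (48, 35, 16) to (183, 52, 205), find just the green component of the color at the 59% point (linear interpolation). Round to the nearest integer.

G = 35 + 0.59 × (52 − 35) = 45.03 → 45

45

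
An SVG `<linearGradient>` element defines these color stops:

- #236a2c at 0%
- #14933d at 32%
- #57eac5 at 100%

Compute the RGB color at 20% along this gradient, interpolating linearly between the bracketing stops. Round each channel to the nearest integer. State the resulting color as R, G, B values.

(26, 132, 55)

20% lies between the 0% and 32% stops, so the local fraction is t = (20 − 0)/(32 − 0) = 20/32 ≈ 0.625.
#236a2c → (35, 106, 44); #14933d → (20, 147, 61).
R = 35 + 0.625 × (20 − 35) = 25.625 → 26
G = 106 + 0.625 × (147 − 106) = 131.625 → 132
B = 44 + 0.625 × (61 − 44) = 54.625 → 55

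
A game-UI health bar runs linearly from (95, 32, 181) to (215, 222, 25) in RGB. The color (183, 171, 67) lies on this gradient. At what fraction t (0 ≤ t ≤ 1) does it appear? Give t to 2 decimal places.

0.73

Invert the lerp on the G channel (largest span, 190): t = (171 − 32) / (222 − 32) = 139/190 = 0.73158.
Check on R: (183 − 95)/(215 − 95) = 0.7333 ✓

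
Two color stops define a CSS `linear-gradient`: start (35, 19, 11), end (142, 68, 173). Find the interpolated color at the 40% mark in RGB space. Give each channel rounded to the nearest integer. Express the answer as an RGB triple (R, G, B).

40% corresponds to t = 0.4.
R = 35 + 0.4 × (142 − 35) = 35 + 0.4 × 107 = 77.8 → 78
G = 19 + 0.4 × (68 − 19) = 19 + 0.4 × 49 = 38.6 → 39
B = 11 + 0.4 × (173 − 11) = 11 + 0.4 × 162 = 75.8 → 76
So the blended color is (78, 39, 76), about #4e274c.

(78, 39, 76)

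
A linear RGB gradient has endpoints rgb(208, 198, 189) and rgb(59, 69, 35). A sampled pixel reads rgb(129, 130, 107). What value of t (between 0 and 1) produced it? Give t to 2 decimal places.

0.53

Invert the lerp on the B channel (largest span, 154): t = (107 − 189) / (35 − 189) = -82/-154 = 0.53247.
Check on R: (129 − 208)/(59 − 208) = 0.5302 ✓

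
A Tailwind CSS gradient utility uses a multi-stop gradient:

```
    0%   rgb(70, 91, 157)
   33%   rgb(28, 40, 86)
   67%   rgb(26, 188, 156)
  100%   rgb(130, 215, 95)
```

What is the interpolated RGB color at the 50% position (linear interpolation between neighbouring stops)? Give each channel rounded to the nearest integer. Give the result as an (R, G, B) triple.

50% lies between the 33% and 67% stops, so the local fraction is t = (50 − 33)/(67 − 33) = 17/34 ≈ 0.5.
R = 28 + 0.5 × (26 − 28) = 27 → 27
G = 40 + 0.5 × (188 − 40) = 114 → 114
B = 86 + 0.5 × (156 − 86) = 121 → 121

(27, 114, 121)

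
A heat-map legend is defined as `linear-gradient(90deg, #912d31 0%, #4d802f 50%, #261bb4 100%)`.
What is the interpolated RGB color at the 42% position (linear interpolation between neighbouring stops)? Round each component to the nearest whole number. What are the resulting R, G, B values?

(88, 115, 47)

42% lies between the 0% and 50% stops, so the local fraction is t = (42 − 0)/(50 − 0) = 42/50 ≈ 0.84.
#912d31 → (145, 45, 49); #4d802f → (77, 128, 47).
R = 145 + 0.84 × (77 − 145) = 87.88 → 88
G = 45 + 0.84 × (128 − 45) = 114.72 → 115
B = 49 + 0.84 × (47 − 49) = 47.32 → 47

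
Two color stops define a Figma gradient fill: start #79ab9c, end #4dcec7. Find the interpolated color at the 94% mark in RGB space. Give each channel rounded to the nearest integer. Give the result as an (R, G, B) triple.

#79ab9c → (121, 171, 156); #4dcec7 → (77, 206, 199).
94% corresponds to t = 0.94.
R = 121 + 0.94 × (77 − 121) = 121 + 0.94 × -44 = 79.64 → 80
G = 171 + 0.94 × (206 − 171) = 171 + 0.94 × 35 = 203.9 → 204
B = 156 + 0.94 × (199 − 156) = 156 + 0.94 × 43 = 196.42 → 196

(80, 204, 196)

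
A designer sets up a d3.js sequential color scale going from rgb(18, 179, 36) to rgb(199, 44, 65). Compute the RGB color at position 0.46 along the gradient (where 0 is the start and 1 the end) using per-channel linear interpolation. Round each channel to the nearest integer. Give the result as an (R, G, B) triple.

(101, 117, 49)

R = 18 + 0.46 × (199 − 18) = 18 + 0.46 × 181 = 101.26 → 101
G = 179 + 0.46 × (44 − 179) = 179 + 0.46 × -135 = 116.9 → 117
B = 36 + 0.46 × (65 − 36) = 36 + 0.46 × 29 = 49.34 → 49
So the blended color is (101, 117, 49), about #657531.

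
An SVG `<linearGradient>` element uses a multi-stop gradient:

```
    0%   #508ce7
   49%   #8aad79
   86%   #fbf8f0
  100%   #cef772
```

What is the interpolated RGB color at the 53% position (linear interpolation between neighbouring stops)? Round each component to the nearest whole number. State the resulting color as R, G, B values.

(150, 181, 134)

53% lies between the 49% and 86% stops, so the local fraction is t = (53 − 49)/(86 − 49) = 4/37 ≈ 0.1081.
#8aad79 → (138, 173, 121); #fbf8f0 → (251, 248, 240).
R = 138 + 0.1081 × (251 − 138) = 150.215 → 150
G = 173 + 0.1081 × (248 − 173) = 181.107 → 181
B = 121 + 0.1081 × (240 − 121) = 133.864 → 134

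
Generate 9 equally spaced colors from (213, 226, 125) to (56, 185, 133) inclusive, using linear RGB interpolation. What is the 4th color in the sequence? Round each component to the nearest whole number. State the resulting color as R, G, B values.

(154, 211, 128)

With 9 swatches and endpoints inclusive, swatch 4 sits at t = (4 − 1)/(9 − 1) = 3/8 ≈ 0.375.
R = 213 + 0.375 × (56 − 213) = 154.125 → 154
G = 226 + 0.375 × (185 − 226) = 210.625 → 211
B = 125 + 0.375 × (133 − 125) = 128 → 128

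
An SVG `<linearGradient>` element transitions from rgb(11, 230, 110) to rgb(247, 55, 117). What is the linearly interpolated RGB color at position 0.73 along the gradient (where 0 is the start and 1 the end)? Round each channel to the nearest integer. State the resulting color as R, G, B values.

R = 11 + 0.73 × (247 − 11) = 11 + 0.73 × 236 = 183.28 → 183
G = 230 + 0.73 × (55 − 230) = 230 + 0.73 × -175 = 102.25 → 102
B = 110 + 0.73 × (117 − 110) = 110 + 0.73 × 7 = 115.11 → 115

(183, 102, 115)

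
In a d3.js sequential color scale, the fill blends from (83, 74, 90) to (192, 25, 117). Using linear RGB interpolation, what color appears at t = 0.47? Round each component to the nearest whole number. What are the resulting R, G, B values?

(134, 51, 103)

R = 83 + 0.47 × (192 − 83) = 83 + 0.47 × 109 = 134.23 → 134
G = 74 + 0.47 × (25 − 74) = 74 + 0.47 × -49 = 50.97 → 51
B = 90 + 0.47 × (117 − 90) = 90 + 0.47 × 27 = 102.69 → 103
So the blended color is (134, 51, 103), about #863367.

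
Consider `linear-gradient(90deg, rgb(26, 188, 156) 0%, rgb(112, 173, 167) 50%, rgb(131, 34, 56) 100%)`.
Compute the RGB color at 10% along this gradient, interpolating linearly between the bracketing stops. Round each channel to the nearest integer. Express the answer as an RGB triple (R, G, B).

(43, 185, 158)

10% lies between the 0% and 50% stops, so the local fraction is t = (10 − 0)/(50 − 0) = 10/50 ≈ 0.2.
R = 26 + 0.2 × (112 − 26) = 43.2 → 43
G = 188 + 0.2 × (173 − 188) = 185 → 185
B = 156 + 0.2 × (167 − 156) = 158.2 → 158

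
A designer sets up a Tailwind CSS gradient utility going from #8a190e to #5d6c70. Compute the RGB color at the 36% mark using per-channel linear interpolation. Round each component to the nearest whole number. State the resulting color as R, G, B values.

#8a190e → (138, 25, 14); #5d6c70 → (93, 108, 112).
36% corresponds to t = 0.36.
R = 138 + 0.36 × (93 − 138) = 138 + 0.36 × -45 = 121.8 → 122
G = 25 + 0.36 × (108 − 25) = 25 + 0.36 × 83 = 54.88 → 55
B = 14 + 0.36 × (112 − 14) = 14 + 0.36 × 98 = 49.28 → 49

(122, 55, 49)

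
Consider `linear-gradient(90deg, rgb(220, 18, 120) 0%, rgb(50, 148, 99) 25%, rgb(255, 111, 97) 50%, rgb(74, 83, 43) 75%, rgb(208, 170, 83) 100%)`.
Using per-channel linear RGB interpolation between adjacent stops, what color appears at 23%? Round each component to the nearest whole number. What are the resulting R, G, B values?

(64, 138, 101)

23% lies between the 0% and 25% stops, so the local fraction is t = (23 − 0)/(25 − 0) = 23/25 ≈ 0.92.
R = 220 + 0.92 × (50 − 220) = 63.6 → 64
G = 18 + 0.92 × (148 − 18) = 137.6 → 138
B = 120 + 0.92 × (99 − 120) = 100.68 → 101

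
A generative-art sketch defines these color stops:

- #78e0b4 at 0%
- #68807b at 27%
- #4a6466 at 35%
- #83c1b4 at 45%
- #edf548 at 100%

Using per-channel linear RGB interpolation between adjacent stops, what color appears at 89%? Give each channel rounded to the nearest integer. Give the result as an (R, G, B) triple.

89% lies between the 45% and 100% stops, so the local fraction is t = (89 − 45)/(100 − 45) = 44/55 ≈ 0.8.
#83c1b4 → (131, 193, 180); #edf548 → (237, 245, 72).
R = 131 + 0.8 × (237 − 131) = 215.8 → 216
G = 193 + 0.8 × (245 − 193) = 234.6 → 235
B = 180 + 0.8 × (72 − 180) = 93.6 → 94

(216, 235, 94)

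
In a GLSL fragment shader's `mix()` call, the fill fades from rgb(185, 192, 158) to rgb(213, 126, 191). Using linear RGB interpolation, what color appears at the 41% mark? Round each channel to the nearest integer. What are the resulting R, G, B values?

41% corresponds to t = 0.41.
R = 185 + 0.41 × (213 − 185) = 185 + 0.41 × 28 = 196.48 → 196
G = 192 + 0.41 × (126 − 192) = 192 + 0.41 × -66 = 164.94 → 165
B = 158 + 0.41 × (191 − 158) = 158 + 0.41 × 33 = 171.53 → 172

(196, 165, 172)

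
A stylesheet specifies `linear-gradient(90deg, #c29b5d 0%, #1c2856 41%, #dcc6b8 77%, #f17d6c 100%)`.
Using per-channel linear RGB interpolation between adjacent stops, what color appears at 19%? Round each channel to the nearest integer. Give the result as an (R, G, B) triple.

19% lies between the 0% and 41% stops, so the local fraction is t = (19 − 0)/(41 − 0) = 19/41 ≈ 0.4634.
#c29b5d → (194, 155, 93); #1c2856 → (28, 40, 86).
R = 194 + 0.4634 × (28 − 194) = 117.076 → 117
G = 155 + 0.4634 × (40 − 155) = 101.709 → 102
B = 93 + 0.4634 × (86 − 93) = 89.756 → 90

(117, 102, 90)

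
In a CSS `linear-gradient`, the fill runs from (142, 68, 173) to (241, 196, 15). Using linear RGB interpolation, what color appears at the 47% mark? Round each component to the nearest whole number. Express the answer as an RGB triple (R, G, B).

(189, 128, 99)

47% corresponds to t = 0.47.
R = 142 + 0.47 × (241 − 142) = 142 + 0.47 × 99 = 188.53 → 189
G = 68 + 0.47 × (196 − 68) = 68 + 0.47 × 128 = 128.16 → 128
B = 173 + 0.47 × (15 − 173) = 173 + 0.47 × -158 = 98.74 → 99
So the blended color is (189, 128, 99), about #bd8063.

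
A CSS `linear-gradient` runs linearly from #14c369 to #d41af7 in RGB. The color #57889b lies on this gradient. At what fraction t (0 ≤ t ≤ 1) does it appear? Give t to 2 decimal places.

0.35

Invert the lerp on the R channel (largest span, 192): t = (87 − 20) / (212 − 20) = 67/192 = 0.34896.
Check on G: (136 − 195)/(26 − 195) = 0.3491 ✓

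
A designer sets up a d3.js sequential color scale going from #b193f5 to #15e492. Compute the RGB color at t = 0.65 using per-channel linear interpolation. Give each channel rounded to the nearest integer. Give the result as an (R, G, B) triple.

(76, 200, 181)

#b193f5 → (177, 147, 245); #15e492 → (21, 228, 146).
R = 177 + 0.65 × (21 − 177) = 177 + 0.65 × -156 = 75.6 → 76
G = 147 + 0.65 × (228 − 147) = 147 + 0.65 × 81 = 199.65 → 200
B = 245 + 0.65 × (146 − 245) = 245 + 0.65 × -99 = 180.65 → 181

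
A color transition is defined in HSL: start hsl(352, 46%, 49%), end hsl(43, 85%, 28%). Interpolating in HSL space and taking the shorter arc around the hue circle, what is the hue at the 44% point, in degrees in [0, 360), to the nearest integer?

Hue: 43 − 352 = -309°, but |-309| > 180 so the shorter arc goes the other way: Δh = -309 + 360 = 51°.
H = 352 + 0.44 × (51) = 374.44 → 374 → 374 mod 360 = 14°

14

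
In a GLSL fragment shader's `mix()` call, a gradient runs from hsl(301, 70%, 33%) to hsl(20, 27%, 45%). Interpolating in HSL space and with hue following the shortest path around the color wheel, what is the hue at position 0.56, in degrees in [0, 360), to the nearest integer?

345

Hue: 20 − 301 = -281°, but |-281| > 180 so the shorter arc goes the other way: Δh = -281 + 360 = 79°.
H = 301 + 0.56 × (79) = 345.24 → 345°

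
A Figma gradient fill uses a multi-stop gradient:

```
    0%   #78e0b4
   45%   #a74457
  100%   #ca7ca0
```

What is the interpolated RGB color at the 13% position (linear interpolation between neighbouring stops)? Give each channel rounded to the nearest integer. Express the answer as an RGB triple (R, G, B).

13% lies between the 0% and 45% stops, so the local fraction is t = (13 − 0)/(45 − 0) = 13/45 ≈ 0.2889.
#78e0b4 → (120, 224, 180); #a74457 → (167, 68, 87).
R = 120 + 0.2889 × (167 − 120) = 133.578 → 134
G = 224 + 0.2889 × (68 − 224) = 178.932 → 179
B = 180 + 0.2889 × (87 − 180) = 153.132 → 153

(134, 179, 153)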